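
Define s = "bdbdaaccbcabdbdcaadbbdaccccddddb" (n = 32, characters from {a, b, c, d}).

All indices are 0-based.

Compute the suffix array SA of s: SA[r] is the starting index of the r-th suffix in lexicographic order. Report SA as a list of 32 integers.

rank→(start, suffix):
  0 → (4, 'aaccbcabdbdcaadbbdaccccddddb')
  1 → (16, 'aadbbdaccccddddb')
  2 → (10, 'abdbdcaadbbdaccccddddb')
  3 → (5, 'accbcabdbdcaadbbdaccccddddb')
  4 → (22, 'accccddddb')
  5 → (17, 'adbbdaccccddddb')
  6 → (31, 'b')
  7 → (19, 'bbdaccccddddb')
  8 → (8, 'bcabdbdcaadbbdaccccddddb')
  9 → (2, 'bdaaccbcabdbdcaadbbdaccccddddb')
  10 → (20, 'bdaccccddddb')
  11 → (0, 'bdbdaaccbcabdbdcaadbbdaccccddddb')
  12 → (11, 'bdbdcaadbbdaccccddddb')
  13 → (13, 'bdcaadbbdaccccddddb')
  14 → (15, 'caadbbdaccccddddb')
  15 → (9, 'cabdbdcaadbbdaccccddddb')
  16 → (7, 'cbcabdbdcaadbbdaccccddddb')
  17 → (6, 'ccbcabdbdcaadbbdaccccddddb')
  18 → (23, 'ccccddddb')
  19 → (24, 'cccddddb')
  20 → (25, 'ccddddb')
  21 → (26, 'cddddb')
  22 → (3, 'daaccbcabdbdcaadbbdaccccddddb')
  23 → (21, 'daccccddddb')
  24 → (30, 'db')
  25 → (18, 'dbbdaccccddddb')
  26 → (1, 'dbdaaccbcabdbdcaadbbdaccccddddb')
  27 → (12, 'dbdcaadbbdaccccddddb')
  28 → (14, 'dcaadbbdaccccddddb')
  29 → (29, 'ddb')
  30 → (28, 'dddb')
  31 → (27, 'ddddb')

[4, 16, 10, 5, 22, 17, 31, 19, 8, 2, 20, 0, 11, 13, 15, 9, 7, 6, 23, 24, 25, 26, 3, 21, 30, 18, 1, 12, 14, 29, 28, 27]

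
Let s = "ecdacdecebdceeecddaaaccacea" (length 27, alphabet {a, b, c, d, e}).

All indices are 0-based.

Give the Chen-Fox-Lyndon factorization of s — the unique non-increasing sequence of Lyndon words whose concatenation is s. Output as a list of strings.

emit factor 1: 'e' (i=0, period=1)
emit factor 2: 'cd' (i=1, period=2)
emit factor 3: 'acdecebdceeecdd' (i=3, period=15)
emit factor 4: 'aaaccace' (i=18, period=8)
emit factor 5: 'a' (i=26, period=1)

["e", "cd", "acdecebdceeecdd", "aaaccace", "a"]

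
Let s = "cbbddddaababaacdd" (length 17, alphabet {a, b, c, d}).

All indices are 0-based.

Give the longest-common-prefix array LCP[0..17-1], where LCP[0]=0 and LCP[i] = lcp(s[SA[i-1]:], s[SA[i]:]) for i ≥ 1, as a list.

sorted suffixes:
  #0 SA[0]=7  'aababaacdd'
  #1 SA[1]=12  'aacdd'
  #2 SA[2]=10  'abaacdd'
  #3 SA[3]=8  'ababaacdd'
  #4 SA[4]=13  'acdd'
  #5 SA[5]=11  'baacdd'
  #6 SA[6]=9  'babaacdd'
  #7 SA[7]=1  'bbddddaababaacdd'
  #8 SA[8]=2  'bddddaababaacdd'
  #9 SA[9]=0  'cbbddddaababaacdd'
  #10 SA[10]=14  'cdd'
  #11 SA[11]=16  'd'
  #12 SA[12]=6  'daababaacdd'
  #13 SA[13]=15  'dd'
  #14 SA[14]=5  'ddaababaacdd'
  #15 SA[15]=4  'dddaababaacdd'
  #16 SA[16]=3  'ddddaababaacdd'

SA = [7, 12, 10, 8, 13, 11, 9, 1, 2, 0, 14, 16, 6, 15, 5, 4, 3]
[i] adj suffixes → lcp
  [1] 7/12 → 2 ('aa')
  [2] 12/10 → 1 ('a')
  [3] 10/8 → 3 ('aba')
  [4] 8/13 → 1 ('a')
  [5] 13/11 → 0 ('')
  [6] 11/9 → 2 ('ba')
  [7] 9/1 → 1 ('b')
  [8] 1/2 → 1 ('b')
  [9] 2/0 → 0 ('')
  [10] 0/14 → 1 ('c')
  [11] 14/16 → 0 ('')
  [12] 16/6 → 1 ('d')
  [13] 6/15 → 1 ('d')
  [14] 15/5 → 2 ('dd')
  [15] 5/4 → 2 ('dd')
  [16] 4/3 → 3 ('ddd')

[0, 2, 1, 3, 1, 0, 2, 1, 1, 0, 1, 0, 1, 1, 2, 2, 3]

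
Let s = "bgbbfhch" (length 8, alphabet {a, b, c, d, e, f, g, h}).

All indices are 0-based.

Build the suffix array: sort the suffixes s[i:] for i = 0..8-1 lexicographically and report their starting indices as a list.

[2, 3, 0, 6, 4, 1, 7, 5]

rank | idx | suffix
   0 |   2 | bbfhch
   1 |   3 | bfhch
   2 |   0 | bgbbfhch
   3 |   6 | ch
   4 |   4 | fhch
   5 |   1 | gbbfhch
   6 |   7 | h
   7 |   5 | hch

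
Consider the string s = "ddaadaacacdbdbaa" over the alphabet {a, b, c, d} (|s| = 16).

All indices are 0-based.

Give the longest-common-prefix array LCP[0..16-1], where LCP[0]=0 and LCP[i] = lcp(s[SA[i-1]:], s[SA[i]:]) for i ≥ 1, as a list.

rank→(start, suffix):
  0 → (15, 'a')
  1 → (14, 'aa')
  2 → (5, 'aacacdbdbaa')
  3 → (2, 'aadaacacdbdbaa')
  4 → (6, 'acacdbdbaa')
  5 → (8, 'acdbdbaa')
  6 → (3, 'adaacacdbdbaa')
  7 → (13, 'baa')
  8 → (11, 'bdbaa')
  9 → (7, 'cacdbdbaa')
  10 → (9, 'cdbdbaa')
  11 → (4, 'daacacdbdbaa')
  12 → (1, 'daadaacacdbdbaa')
  13 → (12, 'dbaa')
  14 → (10, 'dbdbaa')
  15 → (0, 'ddaadaacacdbdbaa')

SA = [15, 14, 5, 2, 6, 8, 3, 13, 11, 7, 9, 4, 1, 12, 10, 0]
rank  pair      lcp
   1  s[15:],s[14:]  1  'a'
   2  s[14:],s[5:]  2  'aa'
   3  s[5:],s[2:]  2  'aa'
   4  s[2:],s[6:]  1  'a'
   5  s[6:],s[8:]  2  'ac'
   6  s[8:],s[3:]  1  'a'
   7  s[3:],s[13:]  0  ''
   8  s[13:],s[11:]  1  'b'
   9  s[11:],s[7:]  0  ''
  10  s[7:],s[9:]  1  'c'
  11  s[9:],s[4:]  0  ''
  12  s[4:],s[1:]  3  'daa'
  13  s[1:],s[12:]  1  'd'
  14  s[12:],s[10:]  2  'db'
  15  s[10:],s[0:]  1  'd'

[0, 1, 2, 2, 1, 2, 1, 0, 1, 0, 1, 0, 3, 1, 2, 1]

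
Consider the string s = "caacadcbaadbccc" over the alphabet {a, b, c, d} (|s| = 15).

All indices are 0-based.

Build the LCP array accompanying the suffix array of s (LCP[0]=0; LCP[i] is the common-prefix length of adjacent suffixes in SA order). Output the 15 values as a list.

[0, 2, 1, 1, 2, 0, 1, 0, 1, 2, 1, 1, 2, 0, 1]

sorted suffixes:
  #0 SA[0]=1  'aacadcbaadbccc'
  #1 SA[1]=8  'aadbccc'
  #2 SA[2]=2  'acadcbaadbccc'
  #3 SA[3]=9  'adbccc'
  #4 SA[4]=4  'adcbaadbccc'
  #5 SA[5]=7  'baadbccc'
  #6 SA[6]=11  'bccc'
  #7 SA[7]=14  'c'
  #8 SA[8]=0  'caacadcbaadbccc'
  #9 SA[9]=3  'cadcbaadbccc'
  #10 SA[10]=6  'cbaadbccc'
  #11 SA[11]=13  'cc'
  #12 SA[12]=12  'ccc'
  #13 SA[13]=10  'dbccc'
  #14 SA[14]=5  'dcbaadbccc'

SA = [1, 8, 2, 9, 4, 7, 11, 14, 0, 3, 6, 13, 12, 10, 5]
[i] adj suffixes → lcp
  [1] 1/8 → 2 ('aa')
  [2] 8/2 → 1 ('a')
  [3] 2/9 → 1 ('a')
  [4] 9/4 → 2 ('ad')
  [5] 4/7 → 0 ('')
  [6] 7/11 → 1 ('b')
  [7] 11/14 → 0 ('')
  [8] 14/0 → 1 ('c')
  [9] 0/3 → 2 ('ca')
  [10] 3/6 → 1 ('c')
  [11] 6/13 → 1 ('c')
  [12] 13/12 → 2 ('cc')
  [13] 12/10 → 0 ('')
  [14] 10/5 → 1 ('d')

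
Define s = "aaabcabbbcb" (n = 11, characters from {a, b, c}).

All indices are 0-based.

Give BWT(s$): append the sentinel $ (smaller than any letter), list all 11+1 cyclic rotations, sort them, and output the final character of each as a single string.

rank  rotation      last
    0  $aaabcabbbcb  b
    1  aaabcabbbcb$  $
    2  aabcabbbcb$a  a
    3  abbbcb$aaabc  c
    4  abcabbbcb$aa  a
    5  b$aaabcabbbc  c
    6  bbbcb$aaabca  a
    7  bbcb$aaabcab  b
    8  bcabbbcb$aaa  a
    9  bcb$aaabcabb  b
   10  cabbbcb$aaab  b
   11  cb$aaabcabbb  b

b$acacababbb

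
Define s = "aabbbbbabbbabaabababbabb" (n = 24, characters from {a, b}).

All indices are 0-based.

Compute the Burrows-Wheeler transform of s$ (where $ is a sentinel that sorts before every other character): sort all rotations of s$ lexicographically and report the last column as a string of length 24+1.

rank  rotation                   last
    0  $aabbbbbabbbabaabababbabb  b
    1  aabababbabb$aabbbbbabbbab  b
    2  aabbbbbabbbabaabababbabb$  $
    3  abaabababbabb$aabbbbbabbb  b
    4  abababbabb$aabbbbbabbbaba  a
    5  ababbabb$aabbbbbabbbabaab  b
    6  abb$aabbbbbabbbabaabababb  b
    7  abbabb$aabbbbbabbbabaabab  b
    8  abbbabaabababbabb$aabbbbb  b
    9  abbbbbabbbabaabababbabb$a  a
   10  b$aabbbbbabbbabaabababbab  b
   11  baabababbabb$aabbbbbabbba  a
   12  babaabababbabb$aabbbbbabb  b
   13  bababbabb$aabbbbbabbbabaa  a
   14  babb$aabbbbbabbbabaababab  b
   15  babbabb$aabbbbbabbbabaaba  a
   16  babbbabaabababbabb$aabbbb  b
   17  bb$aabbbbbabbbabaabababba  a
   18  bbabaabababbabb$aabbbbbab  b
   19  bbabb$aabbbbbabbbabaababa  a
   20  bbabbbabaabababbabb$aabbb  b
   21  bbbabaabababbabb$aabbbbba  a
   22  bbbabbbabaabababbabb$aabb  b
   23  bbbbabbbabaabababbabb$aab  b
   24  bbbbbabbbabaabababbabb$aa  a

bb$babbbbabababababababba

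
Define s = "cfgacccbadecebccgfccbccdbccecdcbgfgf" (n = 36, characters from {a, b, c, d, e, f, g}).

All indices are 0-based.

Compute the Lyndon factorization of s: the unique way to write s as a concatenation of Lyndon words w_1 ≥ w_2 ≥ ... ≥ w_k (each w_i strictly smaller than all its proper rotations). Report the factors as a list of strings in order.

emit factor 1: 'cfg' (i=0, period=3)
emit factor 2: 'acccbadecebccgfccbccdbccecdcbgfgf' (i=3, period=33)

["cfg", "acccbadecebccgfccbccdbccecdcbgfgf"]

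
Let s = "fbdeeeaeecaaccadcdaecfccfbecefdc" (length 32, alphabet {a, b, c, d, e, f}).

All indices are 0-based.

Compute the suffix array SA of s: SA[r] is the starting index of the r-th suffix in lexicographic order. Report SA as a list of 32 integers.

[10, 11, 14, 18, 6, 1, 25, 31, 9, 13, 12, 22, 16, 27, 23, 20, 17, 30, 15, 2, 5, 8, 26, 19, 4, 7, 3, 28, 0, 24, 21, 29]

rank | idx | suffix
   0 |  10 | aaccadcdaecfccfbecefdc
   1 |  11 | accadcdaecfccfbecefdc
   2 |  14 | adcdaecfccfbecefdc
   3 |  18 | aecfccfbecefdc
   4 |   6 | aeecaaccadcdaecfccfbecefdc
   5 |   1 | bdeeeaeecaaccadcdaecfccfbecefdc
   6 |  25 | becefdc
   7 |  31 | c
   8 |   9 | caaccadcdaecfccfbecefdc
   9 |  13 | cadcdaecfccfbecefdc
  10 |  12 | ccadcdaecfccfbecefdc
  11 |  22 | ccfbecefdc
  12 |  16 | cdaecfccfbecefdc
  13 |  27 | cefdc
  14 |  23 | cfbecefdc
  15 |  20 | cfccfbecefdc
  16 |  17 | daecfccfbecefdc
  17 |  30 | dc
  18 |  15 | dcdaecfccfbecefdc
  19 |   2 | deeeaeecaaccadcdaecfccfbecefdc
  20 |   5 | eaeecaaccadcdaecfccfbecefdc
  21 |   8 | ecaaccadcdaecfccfbecefdc
  22 |  26 | ecefdc
  23 |  19 | ecfccfbecefdc
  24 |   4 | eeaeecaaccadcdaecfccfbecefdc
  25 |   7 | eecaaccadcdaecfccfbecefdc
  26 |   3 | eeeaeecaaccadcdaecfccfbecefdc
  27 |  28 | efdc
  28 |   0 | fbdeeeaeecaaccadcdaecfccfbecefdc
  29 |  24 | fbecefdc
  30 |  21 | fccfbecefdc
  31 |  29 | fdc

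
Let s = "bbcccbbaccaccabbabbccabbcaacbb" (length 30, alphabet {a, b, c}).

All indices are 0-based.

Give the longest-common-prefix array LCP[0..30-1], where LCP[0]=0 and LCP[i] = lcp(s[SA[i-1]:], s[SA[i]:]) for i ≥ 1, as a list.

rank→(start, suffix):
  0 → (25, 'aacbb')
  1 → (13, 'abbabbccabbcaacbb')
  2 → (21, 'abbcaacbb')
  3 → (16, 'abbccabbcaacbb')
  4 → (26, 'acbb')
  5 → (10, 'accabbabbccabbcaacbb')
  6 → (7, 'accaccabbabbccabbcaacbb')
  7 → (29, 'b')
  8 → (15, 'babbccabbcaacbb')
  9 → (6, 'baccaccabbabbccabbcaacbb')
  10 → (28, 'bb')
  11 → (14, 'bbabbccabbcaacbb')
  12 → (5, 'bbaccaccabbabbccabbcaacbb')
  13 → (22, 'bbcaacbb')
  14 → (17, 'bbccabbcaacbb')
  15 → (0, 'bbcccbbaccaccabbabbccabbcaacbb')
  16 → (23, 'bcaacbb')
  17 → (18, 'bccabbcaacbb')
  18 → (1, 'bcccbbaccaccabbabbccabbcaacbb')
  19 → (24, 'caacbb')
  20 → (12, 'cabbabbccabbcaacbb')
  21 → (20, 'cabbcaacbb')
  22 → (9, 'caccabbabbccabbcaacbb')
  23 → (27, 'cbb')
  24 → (4, 'cbbaccaccabbabbccabbcaacbb')
  25 → (11, 'ccabbabbccabbcaacbb')
  26 → (19, 'ccabbcaacbb')
  27 → (8, 'ccaccabbabbccabbcaacbb')
  28 → (3, 'ccbbaccaccabbabbccabbcaacbb')
  29 → (2, 'cccbbaccaccabbabbccabbcaacbb')

SA = [25, 13, 21, 16, 26, 10, 7, 29, 15, 6, 28, 14, 5, 22, 17, 0, 23, 18, 1, 24, 12, 20, 9, 27, 4, 11, 19, 8, 3, 2]
rank  pair      lcp
   1  s[25:],s[13:]  1  'a'
   2  s[13:],s[21:]  3  'abb'
   3  s[21:],s[16:]  4  'abbc'
   4  s[16:],s[26:]  1  'a'
   5  s[26:],s[10:]  2  'ac'
   6  s[10:],s[7:]  4  'acca'
   7  s[7:],s[29:]  0  ''
   8  s[29:],s[15:]  1  'b'
   9  s[15:],s[6:]  2  'ba'
  10  s[6:],s[28:]  1  'b'
  11  s[28:],s[14:]  2  'bb'
  12  s[14:],s[5:]  3  'bba'
  13  s[5:],s[22:]  2  'bb'
  14  s[22:],s[17:]  3  'bbc'
  15  s[17:],s[0:]  4  'bbcc'
  16  s[0:],s[23:]  1  'b'
  17  s[23:],s[18:]  2  'bc'
  18  s[18:],s[1:]  3  'bcc'
  19  s[1:],s[24:]  0  ''
  20  s[24:],s[12:]  2  'ca'
  21  s[12:],s[20:]  4  'cabb'
  22  s[20:],s[9:]  2  'ca'
  23  s[9:],s[27:]  1  'c'
  24  s[27:],s[4:]  3  'cbb'
  25  s[4:],s[11:]  1  'c'
  26  s[11:],s[19:]  5  'ccabb'
  27  s[19:],s[8:]  3  'cca'
  28  s[8:],s[3:]  2  'cc'
  29  s[3:],s[2:]  2  'cc'

[0, 1, 3, 4, 1, 2, 4, 0, 1, 2, 1, 2, 3, 2, 3, 4, 1, 2, 3, 0, 2, 4, 2, 1, 3, 1, 5, 3, 2, 2]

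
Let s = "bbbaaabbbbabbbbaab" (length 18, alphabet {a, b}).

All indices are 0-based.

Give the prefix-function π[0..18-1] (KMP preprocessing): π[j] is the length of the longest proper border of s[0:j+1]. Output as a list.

[0, 1, 2, 0, 0, 0, 1, 2, 3, 3, 4, 1, 2, 3, 3, 4, 5, 1]

π[0] = 0
j=1 s[j]='b': π[1]=1 (border 'b')
j=2 s[j]='b': π[2]=2 (border 'bb')
j=3 s[j]='a': k: 2→1→0; π[3]=0 (border '')
j=4 s[j]='a': π[4]=0 (border '')
j=5 s[j]='a': π[5]=0 (border '')
j=6 s[j]='b': π[6]=1 (border 'b')
j=7 s[j]='b': π[7]=2 (border 'bb')
j=8 s[j]='b': π[8]=3 (border 'bbb')
j=9 s[j]='b': k: 3→2; π[9]=3 (border 'bbb')
j=10 s[j]='a': π[10]=4 (border 'bbba')
j=11 s[j]='b': k: 4→0; π[11]=1 (border 'b')
j=12 s[j]='b': π[12]=2 (border 'bb')
j=13 s[j]='b': π[13]=3 (border 'bbb')
j=14 s[j]='b': k: 3→2; π[14]=3 (border 'bbb')
j=15 s[j]='a': π[15]=4 (border 'bbba')
j=16 s[j]='a': π[16]=5 (border 'bbbaa')
j=17 s[j]='b': k: 5→0; π[17]=1 (border 'b')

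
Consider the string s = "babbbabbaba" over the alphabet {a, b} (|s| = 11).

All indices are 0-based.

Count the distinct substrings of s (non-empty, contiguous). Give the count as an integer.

rank→(start, suffix):
  0 → (10, 'a')
  1 → (8, 'aba')
  2 → (5, 'abbaba')
  3 → (1, 'abbbabbaba')
  4 → (9, 'ba')
  5 → (7, 'baba')
  6 → (4, 'babbaba')
  7 → (0, 'babbbabbaba')
  8 → (6, 'bbaba')
  9 → (3, 'bbabbaba')
  10 → (2, 'bbbabbaba')

SA = [10, 8, 5, 1, 9, 7, 4, 0, 6, 3, 2]
rank  pair      lcp
   1  s[10:],s[8:]  1  'a'
   2  s[8:],s[5:]  2  'ab'
   3  s[5:],s[1:]  3  'abb'
   4  s[1:],s[9:]  0  ''
   5  s[9:],s[7:]  2  'ba'
   6  s[7:],s[4:]  3  'bab'
   7  s[4:],s[0:]  4  'babb'
   8  s[0:],s[6:]  1  'b'
   9  s[6:],s[3:]  4  'bbab'
  10  s[3:],s[2:]  2  'bb'

n(n+1)/2 = 11·12/2 = 66
Σ LCP = 0 + 1 + 2 + 3 + 0 + 2 + 3 + 4 + 1 + 4 + 2 = 22
distinct = 66 − 22 = 44

44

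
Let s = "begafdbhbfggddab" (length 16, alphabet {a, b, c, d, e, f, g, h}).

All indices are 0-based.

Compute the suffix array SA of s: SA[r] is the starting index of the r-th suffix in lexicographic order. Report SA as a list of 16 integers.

rank→(start, suffix):
  0 → (14, 'ab')
  1 → (3, 'afdbhbfggddab')
  2 → (15, 'b')
  3 → (0, 'begafdbhbfggddab')
  4 → (8, 'bfggddab')
  5 → (6, 'bhbfggddab')
  6 → (13, 'dab')
  7 → (5, 'dbhbfggddab')
  8 → (12, 'ddab')
  9 → (1, 'egafdbhbfggddab')
  10 → (4, 'fdbhbfggddab')
  11 → (9, 'fggddab')
  12 → (2, 'gafdbhbfggddab')
  13 → (11, 'gddab')
  14 → (10, 'ggddab')
  15 → (7, 'hbfggddab')

[14, 3, 15, 0, 8, 6, 13, 5, 12, 1, 4, 9, 2, 11, 10, 7]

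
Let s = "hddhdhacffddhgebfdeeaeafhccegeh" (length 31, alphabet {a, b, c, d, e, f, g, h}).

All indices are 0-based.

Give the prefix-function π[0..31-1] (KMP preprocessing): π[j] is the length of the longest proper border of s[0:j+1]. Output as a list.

π[0] = 0
j=1 s[j]='d': π[1]=0 (border '')
j=2 s[j]='d': π[2]=0 (border '')
j=3 s[j]='h': π[3]=1 (border 'h')
j=4 s[j]='d': π[4]=2 (border 'hd')
j=5 s[j]='h': k: 2→0; π[5]=1 (border 'h')
j=6 s[j]='a': k: 1→0; π[6]=0 (border '')
j=7 s[j]='c': π[7]=0 (border '')
j=8 s[j]='f': π[8]=0 (border '')
j=9 s[j]='f': π[9]=0 (border '')
j=10 s[j]='d': π[10]=0 (border '')
j=11 s[j]='d': π[11]=0 (border '')
j=12 s[j]='h': π[12]=1 (border 'h')
j=13 s[j]='g': k: 1→0; π[13]=0 (border '')
j=14 s[j]='e': π[14]=0 (border '')
j=15 s[j]='b': π[15]=0 (border '')
j=16 s[j]='f': π[16]=0 (border '')
j=17 s[j]='d': π[17]=0 (border '')
j=18 s[j]='e': π[18]=0 (border '')
j=19 s[j]='e': π[19]=0 (border '')
j=20 s[j]='a': π[20]=0 (border '')
j=21 s[j]='e': π[21]=0 (border '')
j=22 s[j]='a': π[22]=0 (border '')
j=23 s[j]='f': π[23]=0 (border '')
j=24 s[j]='h': π[24]=1 (border 'h')
j=25 s[j]='c': k: 1→0; π[25]=0 (border '')
j=26 s[j]='c': π[26]=0 (border '')
j=27 s[j]='e': π[27]=0 (border '')
j=28 s[j]='g': π[28]=0 (border '')
j=29 s[j]='e': π[29]=0 (border '')
j=30 s[j]='h': π[30]=1 (border 'h')

[0, 0, 0, 1, 2, 1, 0, 0, 0, 0, 0, 0, 1, 0, 0, 0, 0, 0, 0, 0, 0, 0, 0, 0, 1, 0, 0, 0, 0, 0, 1]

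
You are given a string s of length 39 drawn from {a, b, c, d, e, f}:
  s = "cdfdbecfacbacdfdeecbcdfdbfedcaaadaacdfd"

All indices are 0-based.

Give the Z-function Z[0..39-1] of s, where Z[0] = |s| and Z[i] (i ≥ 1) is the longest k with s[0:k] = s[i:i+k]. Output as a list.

Z[0]=39
i=1: i≥r, start 0; Z[1]=0
i=2: i≥r, start 0; Z[2]=0
i=3: i≥r, start 0; Z[3]=0
i=4: i≥r, start 0; Z[4]=0
i=5: i≥r, start 0; Z[5]=0
i=6: i≥r, start 0; Z[6]=1 extend→box=[6,7)
i=7: i≥r, start 0; Z[7]=0
i=8: i≥r, start 0; Z[8]=0
i=9: i≥r, start 0; Z[9]=1 extend→box=[9,10)
i=10: i≥r, start 0; Z[10]=0
i=11: i≥r, start 0; Z[11]=0
i=12: i≥r, start 0; Z[12]=4 extend→box=[12,16)
i=13: min(r-i=3, Z[1]=0)=0; Z[13]=0
i=14: min(r-i=2, Z[2]=0)=0; Z[14]=0
i=15: min(r-i=1, Z[3]=0)=0; Z[15]=0
i=16: i≥r, start 0; Z[16]=0
i=17: i≥r, start 0; Z[17]=0
i=18: i≥r, start 0; Z[18]=1 extend→box=[18,19)
i=19: i≥r, start 0; Z[19]=0
i=20: i≥r, start 0; Z[20]=5 extend→box=[20,25)
i=21: min(r-i=4, Z[1]=0)=0; Z[21]=0
i=22: min(r-i=3, Z[2]=0)=0; Z[22]=0
i=23: min(r-i=2, Z[3]=0)=0; Z[23]=0
i=24: min(r-i=1, Z[4]=0)=0; Z[24]=0
i=25: i≥r, start 0; Z[25]=0
i=26: i≥r, start 0; Z[26]=0
i=27: i≥r, start 0; Z[27]=0
i=28: i≥r, start 0; Z[28]=1 extend→box=[28,29)
i=29: i≥r, start 0; Z[29]=0
i=30: i≥r, start 0; Z[30]=0
i=31: i≥r, start 0; Z[31]=0
i=32: i≥r, start 0; Z[32]=0
i=33: i≥r, start 0; Z[33]=0
i=34: i≥r, start 0; Z[34]=0
i=35: i≥r, start 0; Z[35]=4 extend→box=[35,39)
i=36: min(r-i=3, Z[1]=0)=0; Z[36]=0
i=37: min(r-i=2, Z[2]=0)=0; Z[37]=0
i=38: min(r-i=1, Z[3]=0)=0; Z[38]=0

[39, 0, 0, 0, 0, 0, 1, 0, 0, 1, 0, 0, 4, 0, 0, 0, 0, 0, 1, 0, 5, 0, 0, 0, 0, 0, 0, 0, 1, 0, 0, 0, 0, 0, 0, 4, 0, 0, 0]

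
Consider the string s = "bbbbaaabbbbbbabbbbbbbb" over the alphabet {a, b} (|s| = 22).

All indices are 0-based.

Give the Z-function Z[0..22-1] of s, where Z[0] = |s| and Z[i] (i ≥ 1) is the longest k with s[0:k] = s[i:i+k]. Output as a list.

[22, 3, 2, 1, 0, 0, 0, 4, 4, 5, 3, 2, 1, 0, 4, 4, 4, 4, 4, 3, 2, 1]

Z[0]=22
i=1: i≥r, start 0; Z[1]=3 extend→box=[1,4)
i=2: min(r-i=2, Z[1]=3)=2; Z[2]=2
i=3: min(r-i=1, Z[2]=2)=1; Z[3]=1
i=4: i≥r, start 0; Z[4]=0
i=5: i≥r, start 0; Z[5]=0
i=6: i≥r, start 0; Z[6]=0
i=7: i≥r, start 0; Z[7]=4 extend→box=[7,11)
i=8: min(r-i=3, Z[1]=3)=3; Z[8]=4 extend→box=[8,12)
i=9: min(r-i=3, Z[1]=3)=3; Z[9]=5 extend→box=[9,14)
i=10: min(r-i=4, Z[1]=3)=3; Z[10]=3
i=11: min(r-i=3, Z[2]=2)=2; Z[11]=2
i=12: min(r-i=2, Z[3]=1)=1; Z[12]=1
i=13: min(r-i=1, Z[4]=0)=0; Z[13]=0
i=14: i≥r, start 0; Z[14]=4 extend→box=[14,18)
i=15: min(r-i=3, Z[1]=3)=3; Z[15]=4 extend→box=[15,19)
i=16: min(r-i=3, Z[1]=3)=3; Z[16]=4 extend→box=[16,20)
i=17: min(r-i=3, Z[1]=3)=3; Z[17]=4 extend→box=[17,21)
i=18: min(r-i=3, Z[1]=3)=3; Z[18]=4 extend→box=[18,22)
i=19: min(r-i=3, Z[1]=3)=3; Z[19]=3
i=20: min(r-i=2, Z[2]=2)=2; Z[20]=2
i=21: min(r-i=1, Z[3]=1)=1; Z[21]=1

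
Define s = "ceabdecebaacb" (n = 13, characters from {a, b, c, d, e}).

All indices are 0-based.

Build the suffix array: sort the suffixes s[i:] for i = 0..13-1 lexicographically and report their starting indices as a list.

[9, 2, 10, 12, 8, 3, 11, 0, 6, 4, 1, 7, 5]

rank→(start, suffix):
  0 → (9, 'aacb')
  1 → (2, 'abdecebaacb')
  2 → (10, 'acb')
  3 → (12, 'b')
  4 → (8, 'baacb')
  5 → (3, 'bdecebaacb')
  6 → (11, 'cb')
  7 → (0, 'ceabdecebaacb')
  8 → (6, 'cebaacb')
  9 → (4, 'decebaacb')
  10 → (1, 'eabdecebaacb')
  11 → (7, 'ebaacb')
  12 → (5, 'ecebaacb')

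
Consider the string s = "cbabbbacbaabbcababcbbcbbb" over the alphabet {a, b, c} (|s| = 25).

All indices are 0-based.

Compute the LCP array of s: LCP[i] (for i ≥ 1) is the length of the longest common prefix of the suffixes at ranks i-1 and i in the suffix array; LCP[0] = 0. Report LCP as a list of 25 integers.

rank | idx | suffix
   0 |   9 | aabbcababcbbcbbb
   1 |  14 | ababcbbcbbb
   2 |   2 | abbbacbaabbcababcbbcbbb
   3 |  10 | abbcababcbbcbbb
   4 |  16 | abcbbcbbb
   5 |   6 | acbaabbcababcbbcbbb
   6 |  24 | b
   7 |   8 | baabbcababcbbcbbb
   8 |   1 | babbbacbaabbcababcbbcbbb
   9 |  15 | babcbbcbbb
  10 |   5 | bacbaabbcababcbbcbbb
  11 |  23 | bb
  12 |   4 | bbacbaabbcababcbbcbbb
  13 |  22 | bbb
  14 |   3 | bbbacbaabbcababcbbcbbb
  15 |  11 | bbcababcbbcbbb
  16 |  19 | bbcbbb
  17 |  12 | bcababcbbcbbb
  18 |  20 | bcbbb
  19 |  17 | bcbbcbbb
  20 |  13 | cababcbbcbbb
  21 |   7 | cbaabbcababcbbcbbb
  22 |   0 | cbabbbacbaabbcababcbbcbbb
  23 |  21 | cbbb
  24 |  18 | cbbcbbb

SA = [9, 14, 2, 10, 16, 6, 24, 8, 1, 15, 5, 23, 4, 22, 3, 11, 19, 12, 20, 17, 13, 7, 0, 21, 18]
i: (SA[i-1],SA[i]) lcp shared
  1: (9,14) 1 'a'
  2: (14,2) 2 'ab'
  3: (2,10) 3 'abb'
  4: (10,16) 2 'ab'
  5: (16,6) 1 'a'
  6: (6,24) 0 ''
  7: (24,8) 1 'b'
  8: (8,1) 2 'ba'
  9: (1,15) 3 'bab'
  10: (15,5) 2 'ba'
  11: (5,23) 1 'b'
  12: (23,4) 2 'bb'
  13: (4,22) 2 'bb'
  14: (22,3) 3 'bbb'
  15: (3,11) 2 'bb'
  16: (11,19) 3 'bbc'
  17: (19,12) 1 'b'
  18: (12,20) 2 'bc'
  19: (20,17) 4 'bcbb'
  20: (17,13) 0 ''
  21: (13,7) 1 'c'
  22: (7,0) 3 'cba'
  23: (0,21) 2 'cb'
  24: (21,18) 3 'cbb'

[0, 1, 2, 3, 2, 1, 0, 1, 2, 3, 2, 1, 2, 2, 3, 2, 3, 1, 2, 4, 0, 1, 3, 2, 3]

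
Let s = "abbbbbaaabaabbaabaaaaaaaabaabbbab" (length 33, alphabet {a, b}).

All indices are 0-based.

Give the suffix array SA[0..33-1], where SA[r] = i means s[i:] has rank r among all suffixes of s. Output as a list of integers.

[17, 18, 19, 20, 21, 6, 22, 14, 7, 23, 10, 26, 31, 15, 8, 24, 11, 27, 0, 32, 16, 5, 13, 9, 25, 30, 4, 12, 29, 3, 28, 2, 1]

sorted suffixes:
  #0 SA[0]=17  'aaaaaaaabaabbbab'
  #1 SA[1]=18  'aaaaaaabaabbbab'
  #2 SA[2]=19  'aaaaaabaabbbab'
  #3 SA[3]=20  'aaaaabaabbbab'
  #4 SA[4]=21  'aaaabaabbbab'
  #5 SA[5]=6  'aaabaabbaabaaaaaaaabaabbbab'
  #6 SA[6]=22  'aaabaabbbab'
  #7 SA[7]=14  'aabaaaaaaaabaabbbab'
  #8 SA[8]=7  'aabaabbaabaaaaaaaabaabbbab'
  #9 SA[9]=23  'aabaabbbab'
  #10 SA[10]=10  'aabbaabaaaaaaaabaabbbab'
  #11 SA[11]=26  'aabbbab'
  #12 SA[12]=31  'ab'
  #13 SA[13]=15  'abaaaaaaaabaabbbab'
  #14 SA[14]=8  'abaabbaabaaaaaaaabaabbbab'
  #15 SA[15]=24  'abaabbbab'
  #16 SA[16]=11  'abbaabaaaaaaaabaabbbab'
  #17 SA[17]=27  'abbbab'
  #18 SA[18]=0  'abbbbbaaabaabbaabaaaaaaaabaabbbab'
  #19 SA[19]=32  'b'
  #20 SA[20]=16  'baaaaaaaabaabbbab'
  #21 SA[21]=5  'baaabaabbaabaaaaaaaabaabbbab'
  #22 SA[22]=13  'baabaaaaaaaabaabbbab'
  #23 SA[23]=9  'baabbaabaaaaaaaabaabbbab'
  #24 SA[24]=25  'baabbbab'
  #25 SA[25]=30  'bab'
  #26 SA[26]=4  'bbaaabaabbaabaaaaaaaabaabbbab'
  #27 SA[27]=12  'bbaabaaaaaaaabaabbbab'
  #28 SA[28]=29  'bbab'
  #29 SA[29]=3  'bbbaaabaabbaabaaaaaaaabaabbbab'
  #30 SA[30]=28  'bbbab'
  #31 SA[31]=2  'bbbbaaabaabbaabaaaaaaaabaabbbab'
  #32 SA[32]=1  'bbbbbaaabaabbaabaaaaaaaabaabbbab'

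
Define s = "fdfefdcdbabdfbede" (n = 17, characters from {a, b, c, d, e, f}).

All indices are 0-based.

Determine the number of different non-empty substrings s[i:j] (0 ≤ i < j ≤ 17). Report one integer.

rank | idx | suffix
   0 |   9 | abdfbede
   1 |   8 | babdfbede
   2 |  10 | bdfbede
   3 |  13 | bede
   4 |   6 | cdbabdfbede
   5 |   7 | dbabdfbede
   6 |   5 | dcdbabdfbede
   7 |  15 | de
   8 |  11 | dfbede
   9 |   1 | dfefdcdbabdfbede
  10 |  16 | e
  11 |  14 | ede
  12 |   3 | efdcdbabdfbede
  13 |  12 | fbede
  14 |   4 | fdcdbabdfbede
  15 |   0 | fdfefdcdbabdfbede
  16 |   2 | fefdcdbabdfbede

SA = [9, 8, 10, 13, 6, 7, 5, 15, 11, 1, 16, 14, 3, 12, 4, 0, 2]
rank  pair      lcp
   1  s[9:],s[8:]  0  ''
   2  s[8:],s[10:]  1  'b'
   3  s[10:],s[13:]  1  'b'
   4  s[13:],s[6:]  0  ''
   5  s[6:],s[7:]  0  ''
   6  s[7:],s[5:]  1  'd'
   7  s[5:],s[15:]  1  'd'
   8  s[15:],s[11:]  1  'd'
   9  s[11:],s[1:]  2  'df'
  10  s[1:],s[16:]  0  ''
  11  s[16:],s[14:]  1  'e'
  12  s[14:],s[3:]  1  'e'
  13  s[3:],s[12:]  0  ''
  14  s[12:],s[4:]  1  'f'
  15  s[4:],s[0:]  2  'fd'
  16  s[0:],s[2:]  1  'f'

n(n+1)/2 = 17·18/2 = 153
Σ LCP = 0 + 0 + 1 + 1 + 0 + 0 + 1 + 1 + 1 + 2 + 0 + 1 + 1 + 0 + 1 + 2 + 1 = 13
distinct = 153 − 13 = 140

140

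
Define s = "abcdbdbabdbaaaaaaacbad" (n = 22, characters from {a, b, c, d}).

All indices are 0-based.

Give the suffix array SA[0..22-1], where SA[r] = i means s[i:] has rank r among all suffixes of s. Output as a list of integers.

sorted suffixes:
  #0 SA[0]=11  'aaaaaaacbad'
  #1 SA[1]=12  'aaaaaacbad'
  #2 SA[2]=13  'aaaaacbad'
  #3 SA[3]=14  'aaaacbad'
  #4 SA[4]=15  'aaacbad'
  #5 SA[5]=16  'aacbad'
  #6 SA[6]=0  'abcdbdbabdbaaaaaaacbad'
  #7 SA[7]=7  'abdbaaaaaaacbad'
  #8 SA[8]=17  'acbad'
  #9 SA[9]=20  'ad'
  #10 SA[10]=10  'baaaaaaacbad'
  #11 SA[11]=6  'babdbaaaaaaacbad'
  #12 SA[12]=19  'bad'
  #13 SA[13]=1  'bcdbdbabdbaaaaaaacbad'
  #14 SA[14]=8  'bdbaaaaaaacbad'
  #15 SA[15]=4  'bdbabdbaaaaaaacbad'
  #16 SA[16]=18  'cbad'
  #17 SA[17]=2  'cdbdbabdbaaaaaaacbad'
  #18 SA[18]=21  'd'
  #19 SA[19]=9  'dbaaaaaaacbad'
  #20 SA[20]=5  'dbabdbaaaaaaacbad'
  #21 SA[21]=3  'dbdbabdbaaaaaaacbad'

[11, 12, 13, 14, 15, 16, 0, 7, 17, 20, 10, 6, 19, 1, 8, 4, 18, 2, 21, 9, 5, 3]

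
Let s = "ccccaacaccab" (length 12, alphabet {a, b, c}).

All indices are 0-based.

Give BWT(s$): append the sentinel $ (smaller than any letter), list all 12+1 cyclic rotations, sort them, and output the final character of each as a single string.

bccacaccacac$

rank  rotation       last
    0  $ccccaacaccab  b
    1  aacaccab$cccc  c
    2  ab$ccccaacacc  c
    3  acaccab$cccca  a
    4  accab$ccccaac  c
    5  b$ccccaacacca  a
    6  caacaccab$ccc  c
    7  cab$ccccaacac  c
    8  caccab$ccccaa  a
    9  ccaacaccab$cc  c
   10  ccab$ccccaaca  a
   11  cccaacaccab$c  c
   12  ccccaacaccab$  $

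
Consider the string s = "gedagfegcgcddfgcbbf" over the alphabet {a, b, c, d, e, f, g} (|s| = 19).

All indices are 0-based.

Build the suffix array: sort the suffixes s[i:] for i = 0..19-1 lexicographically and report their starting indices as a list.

rank→(start, suffix):
  0 → (3, 'agfegcgcddfgcbbf')
  1 → (16, 'bbf')
  2 → (17, 'bf')
  3 → (15, 'cbbf')
  4 → (10, 'cddfgcbbf')
  5 → (8, 'cgcddfgcbbf')
  6 → (2, 'dagfegcgcddfgcbbf')
  7 → (11, 'ddfgcbbf')
  8 → (12, 'dfgcbbf')
  9 → (1, 'edagfegcgcddfgcbbf')
  10 → (6, 'egcgcddfgcbbf')
  11 → (18, 'f')
  12 → (5, 'fegcgcddfgcbbf')
  13 → (13, 'fgcbbf')
  14 → (14, 'gcbbf')
  15 → (9, 'gcddfgcbbf')
  16 → (7, 'gcgcddfgcbbf')
  17 → (0, 'gedagfegcgcddfgcbbf')
  18 → (4, 'gfegcgcddfgcbbf')

[3, 16, 17, 15, 10, 8, 2, 11, 12, 1, 6, 18, 5, 13, 14, 9, 7, 0, 4]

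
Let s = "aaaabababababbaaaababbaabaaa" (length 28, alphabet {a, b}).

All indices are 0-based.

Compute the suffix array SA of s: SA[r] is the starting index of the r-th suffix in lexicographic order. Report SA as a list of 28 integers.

rank→(start, suffix):
  0 → (27, 'a')
  1 → (26, 'aa')
  2 → (25, 'aaa')
  3 → (0, 'aaaabababababbaaaababbaabaaa')
  4 → (14, 'aaaababbaabaaa')
  5 → (1, 'aaabababababbaaaababbaabaaa')
  6 → (15, 'aaababbaabaaa')
  7 → (22, 'aabaaa')
  8 → (2, 'aabababababbaaaababbaabaaa')
  9 → (16, 'aababbaabaaa')
  10 → (23, 'abaaa')
  11 → (3, 'abababababbaaaababbaabaaa')
  12 → (5, 'ababababbaaaababbaabaaa')
  13 → (7, 'abababbaaaababbaabaaa')
  14 → (9, 'ababbaaaababbaabaaa')
  15 → (17, 'ababbaabaaa')
  16 → (11, 'abbaaaababbaabaaa')
  17 → (19, 'abbaabaaa')
  18 → (24, 'baaa')
  19 → (13, 'baaaababbaabaaa')
  20 → (21, 'baabaaa')
  21 → (4, 'bababababbaaaababbaabaaa')
  22 → (6, 'babababbaaaababbaabaaa')
  23 → (8, 'bababbaaaababbaabaaa')
  24 → (10, 'babbaaaababbaabaaa')
  25 → (18, 'babbaabaaa')
  26 → (12, 'bbaaaababbaabaaa')
  27 → (20, 'bbaabaaa')

[27, 26, 25, 0, 14, 1, 15, 22, 2, 16, 23, 3, 5, 7, 9, 17, 11, 19, 24, 13, 21, 4, 6, 8, 10, 18, 12, 20]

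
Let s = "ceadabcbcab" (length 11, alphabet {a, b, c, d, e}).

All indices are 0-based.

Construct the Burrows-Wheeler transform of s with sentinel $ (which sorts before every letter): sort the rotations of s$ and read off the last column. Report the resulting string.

bcdeacabb$ac

rank  rotation      last
    0  $ceadabcbcab  b
    1  ab$ceadabcbc  c
    2  abcbcab$cead  d
    3  adabcbcab$ce  e
    4  b$ceadabcbca  a
    5  bcab$ceadabc  c
    6  bcbcab$ceada  a
    7  cab$ceadabcb  b
    8  cbcab$ceadab  b
    9  ceadabcbcab$  $
   10  dabcbcab$cea  a
   11  eadabcbcab$c  c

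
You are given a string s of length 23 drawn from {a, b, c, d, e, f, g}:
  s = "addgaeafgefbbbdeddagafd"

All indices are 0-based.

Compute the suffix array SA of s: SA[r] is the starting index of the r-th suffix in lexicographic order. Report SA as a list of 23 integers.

[0, 4, 20, 6, 18, 11, 12, 13, 22, 17, 16, 1, 14, 2, 5, 15, 9, 10, 21, 7, 3, 19, 8]

rank | idx | suffix
   0 |   0 | addgaeafgefbbbdeddagafd
   1 |   4 | aeafgefbbbdeddagafd
   2 |  20 | afd
   3 |   6 | afgefbbbdeddagafd
   4 |  18 | agafd
   5 |  11 | bbbdeddagafd
   6 |  12 | bbdeddagafd
   7 |  13 | bdeddagafd
   8 |  22 | d
   9 |  17 | dagafd
  10 |  16 | ddagafd
  11 |   1 | ddgaeafgefbbbdeddagafd
  12 |  14 | deddagafd
  13 |   2 | dgaeafgefbbbdeddagafd
  14 |   5 | eafgefbbbdeddagafd
  15 |  15 | eddagafd
  16 |   9 | efbbbdeddagafd
  17 |  10 | fbbbdeddagafd
  18 |  21 | fd
  19 |   7 | fgefbbbdeddagafd
  20 |   3 | gaeafgefbbbdeddagafd
  21 |  19 | gafd
  22 |   8 | gefbbbdeddagafd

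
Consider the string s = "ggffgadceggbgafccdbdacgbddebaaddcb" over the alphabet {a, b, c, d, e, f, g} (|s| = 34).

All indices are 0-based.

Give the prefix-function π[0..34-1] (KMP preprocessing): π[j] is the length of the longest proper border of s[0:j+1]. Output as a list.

π[0] = 0
j=1 s[j]='g': π[1]=1 (border 'g')
j=2 s[j]='f': k: 1→0; π[2]=0 (border '')
j=3 s[j]='f': π[3]=0 (border '')
j=4 s[j]='g': π[4]=1 (border 'g')
j=5 s[j]='a': k: 1→0; π[5]=0 (border '')
j=6 s[j]='d': π[6]=0 (border '')
j=7 s[j]='c': π[7]=0 (border '')
j=8 s[j]='e': π[8]=0 (border '')
j=9 s[j]='g': π[9]=1 (border 'g')
j=10 s[j]='g': π[10]=2 (border 'gg')
j=11 s[j]='b': k: 2→1→0; π[11]=0 (border '')
j=12 s[j]='g': π[12]=1 (border 'g')
j=13 s[j]='a': k: 1→0; π[13]=0 (border '')
j=14 s[j]='f': π[14]=0 (border '')
j=15 s[j]='c': π[15]=0 (border '')
j=16 s[j]='c': π[16]=0 (border '')
j=17 s[j]='d': π[17]=0 (border '')
j=18 s[j]='b': π[18]=0 (border '')
j=19 s[j]='d': π[19]=0 (border '')
j=20 s[j]='a': π[20]=0 (border '')
j=21 s[j]='c': π[21]=0 (border '')
j=22 s[j]='g': π[22]=1 (border 'g')
j=23 s[j]='b': k: 1→0; π[23]=0 (border '')
j=24 s[j]='d': π[24]=0 (border '')
j=25 s[j]='d': π[25]=0 (border '')
j=26 s[j]='e': π[26]=0 (border '')
j=27 s[j]='b': π[27]=0 (border '')
j=28 s[j]='a': π[28]=0 (border '')
j=29 s[j]='a': π[29]=0 (border '')
j=30 s[j]='d': π[30]=0 (border '')
j=31 s[j]='d': π[31]=0 (border '')
j=32 s[j]='c': π[32]=0 (border '')
j=33 s[j]='b': π[33]=0 (border '')

[0, 1, 0, 0, 1, 0, 0, 0, 0, 1, 2, 0, 1, 0, 0, 0, 0, 0, 0, 0, 0, 0, 1, 0, 0, 0, 0, 0, 0, 0, 0, 0, 0, 0]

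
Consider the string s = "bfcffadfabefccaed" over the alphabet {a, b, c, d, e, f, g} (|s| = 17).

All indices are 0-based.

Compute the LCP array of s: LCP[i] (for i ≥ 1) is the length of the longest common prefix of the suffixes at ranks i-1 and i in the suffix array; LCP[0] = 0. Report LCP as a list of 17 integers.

sorted suffixes:
  #0 SA[0]=8  'abefccaed'
  #1 SA[1]=5  'adfabefccaed'
  #2 SA[2]=14  'aed'
  #3 SA[3]=9  'befccaed'
  #4 SA[4]=0  'bfcffadfabefccaed'
  #5 SA[5]=13  'caed'
  #6 SA[6]=12  'ccaed'
  #7 SA[7]=2  'cffadfabefccaed'
  #8 SA[8]=16  'd'
  #9 SA[9]=6  'dfabefccaed'
  #10 SA[10]=15  'ed'
  #11 SA[11]=10  'efccaed'
  #12 SA[12]=7  'fabefccaed'
  #13 SA[13]=4  'fadfabefccaed'
  #14 SA[14]=11  'fccaed'
  #15 SA[15]=1  'fcffadfabefccaed'
  #16 SA[16]=3  'ffadfabefccaed'

SA = [8, 5, 14, 9, 0, 13, 12, 2, 16, 6, 15, 10, 7, 4, 11, 1, 3]
i: (SA[i-1],SA[i]) lcp shared
  1: (8,5) 1 'a'
  2: (5,14) 1 'a'
  3: (14,9) 0 ''
  4: (9,0) 1 'b'
  5: (0,13) 0 ''
  6: (13,12) 1 'c'
  7: (12,2) 1 'c'
  8: (2,16) 0 ''
  9: (16,6) 1 'd'
  10: (6,15) 0 ''
  11: (15,10) 1 'e'
  12: (10,7) 0 ''
  13: (7,4) 2 'fa'
  14: (4,11) 1 'f'
  15: (11,1) 2 'fc'
  16: (1,3) 1 'f'

[0, 1, 1, 0, 1, 0, 1, 1, 0, 1, 0, 1, 0, 2, 1, 2, 1]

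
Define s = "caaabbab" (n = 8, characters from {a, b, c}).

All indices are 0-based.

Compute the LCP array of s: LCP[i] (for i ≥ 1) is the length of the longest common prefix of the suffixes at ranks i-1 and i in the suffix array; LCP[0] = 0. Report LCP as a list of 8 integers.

sorted suffixes:
  #0 SA[0]=1  'aaabbab'
  #1 SA[1]=2  'aabbab'
  #2 SA[2]=6  'ab'
  #3 SA[3]=3  'abbab'
  #4 SA[4]=7  'b'
  #5 SA[5]=5  'bab'
  #6 SA[6]=4  'bbab'
  #7 SA[7]=0  'caaabbab'

SA = [1, 2, 6, 3, 7, 5, 4, 0]
[i] adj suffixes → lcp
  [1] 1/2 → 2 ('aa')
  [2] 2/6 → 1 ('a')
  [3] 6/3 → 2 ('ab')
  [4] 3/7 → 0 ('')
  [5] 7/5 → 1 ('b')
  [6] 5/4 → 1 ('b')
  [7] 4/0 → 0 ('')

[0, 2, 1, 2, 0, 1, 1, 0]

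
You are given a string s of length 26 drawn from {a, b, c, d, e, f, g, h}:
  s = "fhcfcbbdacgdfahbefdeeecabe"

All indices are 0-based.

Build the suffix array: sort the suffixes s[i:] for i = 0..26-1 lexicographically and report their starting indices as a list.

rank | idx | suffix
   0 |  23 | abe
   1 |   8 | acgdfahbefdeeecabe
   2 |  13 | ahbefdeeecabe
   3 |   5 | bbdacgdfahbefdeeecabe
   4 |   6 | bdacgdfahbefdeeecabe
   5 |  24 | be
   6 |  15 | befdeeecabe
   7 |  22 | cabe
   8 |   4 | cbbdacgdfahbefdeeecabe
   9 |   2 | cfcbbdacgdfahbefdeeecabe
  10 |   9 | cgdfahbefdeeecabe
  11 |   7 | dacgdfahbefdeeecabe
  12 |  18 | deeecabe
  13 |  11 | dfahbefdeeecabe
  14 |  25 | e
  15 |  21 | ecabe
  16 |  20 | eecabe
  17 |  19 | eeecabe
  18 |  16 | efdeeecabe
  19 |  12 | fahbefdeeecabe
  20 |   3 | fcbbdacgdfahbefdeeecabe
  21 |  17 | fdeeecabe
  22 |   0 | fhcfcbbdacgdfahbefdeeecabe
  23 |  10 | gdfahbefdeeecabe
  24 |  14 | hbefdeeecabe
  25 |   1 | hcfcbbdacgdfahbefdeeecabe

[23, 8, 13, 5, 6, 24, 15, 22, 4, 2, 9, 7, 18, 11, 25, 21, 20, 19, 16, 12, 3, 17, 0, 10, 14, 1]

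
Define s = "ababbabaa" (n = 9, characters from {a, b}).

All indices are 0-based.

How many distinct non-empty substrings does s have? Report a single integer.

32

sorted suffixes:
  #0 SA[0]=8  'a'
  #1 SA[1]=7  'aa'
  #2 SA[2]=5  'abaa'
  #3 SA[3]=0  'ababbabaa'
  #4 SA[4]=2  'abbabaa'
  #5 SA[5]=6  'baa'
  #6 SA[6]=4  'babaa'
  #7 SA[7]=1  'babbabaa'
  #8 SA[8]=3  'bbabaa'

SA = [8, 7, 5, 0, 2, 6, 4, 1, 3]
[i] adj suffixes → lcp
  [1] 8/7 → 1 ('a')
  [2] 7/5 → 1 ('a')
  [3] 5/0 → 3 ('aba')
  [4] 0/2 → 2 ('ab')
  [5] 2/6 → 0 ('')
  [6] 6/4 → 2 ('ba')
  [7] 4/1 → 3 ('bab')
  [8] 1/3 → 1 ('b')

n(n+1)/2 = 9·10/2 = 45
Σ LCP = 0 + 1 + 1 + 3 + 2 + 0 + 2 + 3 + 1 = 13
distinct = 45 − 13 = 32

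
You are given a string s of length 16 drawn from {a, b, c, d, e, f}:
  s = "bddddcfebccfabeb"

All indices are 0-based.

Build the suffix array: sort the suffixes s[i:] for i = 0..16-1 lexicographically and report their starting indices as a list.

[12, 15, 8, 0, 13, 9, 10, 5, 4, 3, 2, 1, 14, 7, 11, 6]

rank→(start, suffix):
  0 → (12, 'abeb')
  1 → (15, 'b')
  2 → (8, 'bccfabeb')
  3 → (0, 'bddddcfebccfabeb')
  4 → (13, 'beb')
  5 → (9, 'ccfabeb')
  6 → (10, 'cfabeb')
  7 → (5, 'cfebccfabeb')
  8 → (4, 'dcfebccfabeb')
  9 → (3, 'ddcfebccfabeb')
  10 → (2, 'dddcfebccfabeb')
  11 → (1, 'ddddcfebccfabeb')
  12 → (14, 'eb')
  13 → (7, 'ebccfabeb')
  14 → (11, 'fabeb')
  15 → (6, 'febccfabeb')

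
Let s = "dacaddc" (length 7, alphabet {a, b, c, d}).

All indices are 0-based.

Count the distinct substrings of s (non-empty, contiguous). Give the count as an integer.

24

sorted suffixes:
  #0 SA[0]=1  'acaddc'
  #1 SA[1]=3  'addc'
  #2 SA[2]=6  'c'
  #3 SA[3]=2  'caddc'
  #4 SA[4]=0  'dacaddc'
  #5 SA[5]=5  'dc'
  #6 SA[6]=4  'ddc'

SA = [1, 3, 6, 2, 0, 5, 4]
rank  pair      lcp
   1  s[1:],s[3:]  1  'a'
   2  s[3:],s[6:]  0  ''
   3  s[6:],s[2:]  1  'c'
   4  s[2:],s[0:]  0  ''
   5  s[0:],s[5:]  1  'd'
   6  s[5:],s[4:]  1  'd'

n(n+1)/2 = 7·8/2 = 28
Σ LCP = 0 + 1 + 0 + 1 + 0 + 1 + 1 = 4
distinct = 28 − 4 = 24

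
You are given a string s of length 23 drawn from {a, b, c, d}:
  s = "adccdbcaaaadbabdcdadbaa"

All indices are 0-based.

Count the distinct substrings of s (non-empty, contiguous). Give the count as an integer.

243

sorted suffixes:
  #0 SA[0]=22  'a'
  #1 SA[1]=21  'aa'
  #2 SA[2]=7  'aaaadbabdcdadbaa'
  #3 SA[3]=8  'aaadbabdcdadbaa'
  #4 SA[4]=9  'aadbabdcdadbaa'
  #5 SA[5]=13  'abdcdadbaa'
  #6 SA[6]=18  'adbaa'
  #7 SA[7]=10  'adbabdcdadbaa'
  #8 SA[8]=0  'adccdbcaaaadbabdcdadbaa'
  #9 SA[9]=20  'baa'
  #10 SA[10]=12  'babdcdadbaa'
  #11 SA[11]=5  'bcaaaadbabdcdadbaa'
  #12 SA[12]=14  'bdcdadbaa'
  #13 SA[13]=6  'caaaadbabdcdadbaa'
  #14 SA[14]=2  'ccdbcaaaadbabdcdadbaa'
  #15 SA[15]=16  'cdadbaa'
  #16 SA[16]=3  'cdbcaaaadbabdcdadbaa'
  #17 SA[17]=17  'dadbaa'
  #18 SA[18]=19  'dbaa'
  #19 SA[19]=11  'dbabdcdadbaa'
  #20 SA[20]=4  'dbcaaaadbabdcdadbaa'
  #21 SA[21]=1  'dccdbcaaaadbabdcdadbaa'
  #22 SA[22]=15  'dcdadbaa'

SA = [22, 21, 7, 8, 9, 13, 18, 10, 0, 20, 12, 5, 14, 6, 2, 16, 3, 17, 19, 11, 4, 1, 15]
[i] adj suffixes → lcp
  [1] 22/21 → 1 ('a')
  [2] 21/7 → 2 ('aa')
  [3] 7/8 → 3 ('aaa')
  [4] 8/9 → 2 ('aa')
  [5] 9/13 → 1 ('a')
  [6] 13/18 → 1 ('a')
  [7] 18/10 → 4 ('adba')
  [8] 10/0 → 2 ('ad')
  [9] 0/20 → 0 ('')
  [10] 20/12 → 2 ('ba')
  [11] 12/5 → 1 ('b')
  [12] 5/14 → 1 ('b')
  [13] 14/6 → 0 ('')
  [14] 6/2 → 1 ('c')
  [15] 2/16 → 1 ('c')
  [16] 16/3 → 2 ('cd')
  [17] 3/17 → 0 ('')
  [18] 17/19 → 1 ('d')
  [19] 19/11 → 3 ('dba')
  [20] 11/4 → 2 ('db')
  [21] 4/1 → 1 ('d')
  [22] 1/15 → 2 ('dc')

n(n+1)/2 = 23·24/2 = 276
Σ LCP = 0 + 1 + 2 + 3 + 2 + 1 + 1 + 4 + 2 + 0 + 2 + 1 + 1 + 0 + 1 + 1 + 2 + 0 + 1 + 3 + 2 + 1 + 2 = 33
distinct = 276 − 33 = 243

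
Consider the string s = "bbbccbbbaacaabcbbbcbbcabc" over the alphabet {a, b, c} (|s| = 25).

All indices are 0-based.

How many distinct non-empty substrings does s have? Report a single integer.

sorted suffixes:
  #0 SA[0]=11  'aabcbbbcbbcabc'
  #1 SA[1]=8  'aacaabcbbbcbbcabc'
  #2 SA[2]=22  'abc'
  #3 SA[3]=12  'abcbbbcbbcabc'
  #4 SA[4]=9  'acaabcbbbcbbcabc'
  #5 SA[5]=7  'baacaabcbbbcbbcabc'
  #6 SA[6]=6  'bbaacaabcbbbcbbcabc'
  #7 SA[7]=5  'bbbaacaabcbbbcbbcabc'
  #8 SA[8]=15  'bbbcbbcabc'
  #9 SA[9]=0  'bbbccbbbaacaabcbbbcbbcabc'
  #10 SA[10]=19  'bbcabc'
  #11 SA[11]=16  'bbcbbcabc'
  #12 SA[12]=1  'bbccbbbaacaabcbbbcbbcabc'
  #13 SA[13]=23  'bc'
  #14 SA[14]=20  'bcabc'
  #15 SA[15]=13  'bcbbbcbbcabc'
  #16 SA[16]=17  'bcbbcabc'
  #17 SA[17]=2  'bccbbbaacaabcbbbcbbcabc'
  #18 SA[18]=24  'c'
  #19 SA[19]=10  'caabcbbbcbbcabc'
  #20 SA[20]=21  'cabc'
  #21 SA[21]=4  'cbbbaacaabcbbbcbbcabc'
  #22 SA[22]=14  'cbbbcbbcabc'
  #23 SA[23]=18  'cbbcabc'
  #24 SA[24]=3  'ccbbbaacaabcbbbcbbcabc'

SA = [11, 8, 22, 12, 9, 7, 6, 5, 15, 0, 19, 16, 1, 23, 20, 13, 17, 2, 24, 10, 21, 4, 14, 18, 3]
[i] adj suffixes → lcp
  [1] 11/8 → 2 ('aa')
  [2] 8/22 → 1 ('a')
  [3] 22/12 → 3 ('abc')
  [4] 12/9 → 1 ('a')
  [5] 9/7 → 0 ('')
  [6] 7/6 → 1 ('b')
  [7] 6/5 → 2 ('bb')
  [8] 5/15 → 3 ('bbb')
  [9] 15/0 → 4 ('bbbc')
  [10] 0/19 → 2 ('bb')
  [11] 19/16 → 3 ('bbc')
  [12] 16/1 → 3 ('bbc')
  [13] 1/23 → 1 ('b')
  [14] 23/20 → 2 ('bc')
  [15] 20/13 → 2 ('bc')
  [16] 13/17 → 4 ('bcbb')
  [17] 17/2 → 2 ('bc')
  [18] 2/24 → 0 ('')
  [19] 24/10 → 1 ('c')
  [20] 10/21 → 2 ('ca')
  [21] 21/4 → 1 ('c')
  [22] 4/14 → 4 ('cbbb')
  [23] 14/18 → 3 ('cbb')
  [24] 18/3 → 1 ('c')

n(n+1)/2 = 25·26/2 = 325
Σ LCP = 0 + 2 + 1 + 3 + 1 + 0 + 1 + 2 + 3 + 4 + 2 + 3 + 3 + 1 + 2 + 2 + 4 + 2 + 0 + 1 + 2 + 1 + 4 + 3 + 1 = 48
distinct = 325 − 48 = 277

277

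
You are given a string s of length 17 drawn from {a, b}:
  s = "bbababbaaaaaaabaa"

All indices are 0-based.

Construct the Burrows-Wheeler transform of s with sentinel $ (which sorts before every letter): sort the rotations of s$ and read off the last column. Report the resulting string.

rank  rotation            last
    0  $bbababbaaaaaaabaa  a
    1  a$bbababbaaaaaaaba  a
    2  aa$bbababbaaaaaaab  b
    3  aaaaaaabaa$bbababb  b
    4  aaaaaabaa$bbababba  a
    5  aaaaabaa$bbababbaa  a
    6  aaaabaa$bbababbaaa  a
    7  aaabaa$bbababbaaaa  a
    8  aabaa$bbababbaaaaa  a
    9  abaa$bbababbaaaaaa  a
   10  ababbaaaaaaabaa$bb  b
   11  abbaaaaaaabaa$bbab  b
   12  baa$bbababbaaaaaaa  a
   13  baaaaaaabaa$bbabab  b
   14  bababbaaaaaaabaa$b  b
   15  babbaaaaaaabaa$bba  a
   16  bbaaaaaaabaa$bbaba  a
   17  bbababbaaaaaaabaa$  $

aabbaaaaaabbabbaa$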